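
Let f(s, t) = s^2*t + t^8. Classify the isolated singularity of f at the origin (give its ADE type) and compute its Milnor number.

Type D_{9}, Milnor number mu = 9.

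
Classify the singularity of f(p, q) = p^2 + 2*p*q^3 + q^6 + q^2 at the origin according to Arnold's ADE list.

The Hessian of f at 0 has rank 2. Corank 0: nondegenerate Morse point, so A_1.

A1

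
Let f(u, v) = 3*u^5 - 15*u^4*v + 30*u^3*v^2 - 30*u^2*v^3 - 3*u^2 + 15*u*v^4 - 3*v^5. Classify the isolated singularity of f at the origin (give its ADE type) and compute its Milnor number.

The Hessian of f at 0 has rank 1. Corank 1: A-series; mu = 4 gives A_4.

Type A_4, Milnor number mu = 4.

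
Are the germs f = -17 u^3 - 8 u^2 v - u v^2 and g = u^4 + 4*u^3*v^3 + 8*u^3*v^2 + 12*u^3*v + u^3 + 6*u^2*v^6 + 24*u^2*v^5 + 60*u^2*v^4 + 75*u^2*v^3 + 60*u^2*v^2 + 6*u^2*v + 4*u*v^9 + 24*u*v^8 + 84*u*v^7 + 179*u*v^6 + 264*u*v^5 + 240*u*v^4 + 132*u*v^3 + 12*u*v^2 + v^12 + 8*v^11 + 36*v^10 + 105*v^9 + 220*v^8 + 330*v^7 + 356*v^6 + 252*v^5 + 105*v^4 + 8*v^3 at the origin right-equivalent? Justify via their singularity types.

The Hessian of f at 0 has rank 0. Corank 2; j^3 = -u*(17*u^2 + 8*u*v + v^2) splits into three distinct lines over C (the quadratic factor has nonzero discriminant), so D_4. The Hessian of g at 0 has rank 0. Corank 2; j^3 = (u + 2*v)^3 is a perfect cube, so E-series; the 4-jet and mu = 6 give E_6. f is D_4 but g is E_6, hence not right-equivalent.

No.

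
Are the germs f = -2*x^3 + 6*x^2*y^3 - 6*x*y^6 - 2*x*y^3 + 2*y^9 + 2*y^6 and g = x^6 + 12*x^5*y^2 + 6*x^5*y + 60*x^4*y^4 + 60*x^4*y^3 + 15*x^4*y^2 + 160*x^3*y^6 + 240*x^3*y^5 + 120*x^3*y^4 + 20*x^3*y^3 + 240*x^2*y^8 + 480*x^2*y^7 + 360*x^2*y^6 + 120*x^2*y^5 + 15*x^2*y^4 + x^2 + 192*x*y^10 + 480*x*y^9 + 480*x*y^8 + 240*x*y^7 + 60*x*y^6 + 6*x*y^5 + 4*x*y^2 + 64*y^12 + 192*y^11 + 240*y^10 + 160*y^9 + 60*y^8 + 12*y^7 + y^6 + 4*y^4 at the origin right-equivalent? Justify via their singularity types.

No.

The Hessian of f at 0 has rank 0. Corank 2; j^3 = -2*x^3 is a perfect cube, so E-series; the 4-jet and mu = 7 give E_7. The Hessian of g at 0 has rank 1. Corank 1: A-series; mu = 5 gives A_5. f is E_7 but g is A_5, hence not right-equivalent.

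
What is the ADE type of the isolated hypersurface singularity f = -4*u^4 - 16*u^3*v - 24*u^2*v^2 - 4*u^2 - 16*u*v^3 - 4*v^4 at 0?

A_{3}

The Hessian of f at 0 has rank 1. Corank 1: A-series; mu = 3 gives A_3.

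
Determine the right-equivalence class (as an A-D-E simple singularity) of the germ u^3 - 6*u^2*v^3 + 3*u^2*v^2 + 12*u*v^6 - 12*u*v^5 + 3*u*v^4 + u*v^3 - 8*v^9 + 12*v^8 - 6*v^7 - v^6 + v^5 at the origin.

E7

The Hessian of f at 0 has rank 0. Corank 2; j^3 = u^3 is a perfect cube, so E-series; the 4-jet and mu = 7 give E_7.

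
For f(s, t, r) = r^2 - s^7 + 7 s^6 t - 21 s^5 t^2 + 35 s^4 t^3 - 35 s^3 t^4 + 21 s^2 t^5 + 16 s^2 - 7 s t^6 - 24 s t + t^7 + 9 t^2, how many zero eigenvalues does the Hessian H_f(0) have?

1

The Hessian at 0 is [[32, -24, 0], [-24, 18, 0], [0, 0, 2]] of rank 2; hence corank 1.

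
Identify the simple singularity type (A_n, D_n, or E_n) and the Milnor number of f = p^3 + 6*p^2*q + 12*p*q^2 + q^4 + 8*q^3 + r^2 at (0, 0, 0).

The Hessian of f at 0 has rank 1. Corank 2; j^3 = (p + 2*q)^3 is a perfect cube, so E-series; the 4-jet and mu = 6 give E_6.

Type E_6, Milnor number mu = 6.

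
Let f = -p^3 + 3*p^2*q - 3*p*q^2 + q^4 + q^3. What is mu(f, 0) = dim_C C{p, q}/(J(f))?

The Hessian of f at 0 is [[0, 0], [0, 0]] with rank 0, so corank 2. A Groebner basis of the Jacobian ideal J(f) in C{p,q} is {q^3, p^2 - 2*p*q + q^2}; counting standard monomials gives mu = 6. Corank 2; j^3 = -(p - q)^3 is a perfect cube, so E-series; the 4-jet and mu = 6 give E_6.

6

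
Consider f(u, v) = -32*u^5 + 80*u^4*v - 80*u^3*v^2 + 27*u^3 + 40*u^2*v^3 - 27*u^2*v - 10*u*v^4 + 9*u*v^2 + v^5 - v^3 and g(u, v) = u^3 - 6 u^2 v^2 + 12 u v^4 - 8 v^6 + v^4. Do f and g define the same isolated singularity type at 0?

No.

The Hessian of f at 0 is [[0, 0], [0, 0]] with rank 0, so corank 2. A Groebner basis of the Jacobian ideal J(f) in C{u,v} is {v^5, u*v^3 - 3*v^4/8, u^2 - 2*u*v/3 + v^2/9}; counting standard monomials gives mu = 8. Corank 2; j^3 = (3*u - v)^3 is a perfect cube, so E-series; the 5-jet and mu = 8 give E_8. The Hessian of g at 0 is [[0, 0], [0, 0]] with rank 0, so corank 2. A Groebner basis of the Jacobian ideal J(g) in C{u,v} is {u^3, u^2*v, -u^2/4 + u*v^2, v^3}; counting standard monomials gives mu = 6. Corank 2; j^3 = u^3 is a perfect cube, so E-series; the 4-jet and mu = 6 give E_6. f is E_8 but g is E_6, hence not right-equivalent.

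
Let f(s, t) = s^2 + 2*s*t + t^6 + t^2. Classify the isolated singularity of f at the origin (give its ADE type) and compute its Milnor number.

Type A_5, Milnor number mu = 5.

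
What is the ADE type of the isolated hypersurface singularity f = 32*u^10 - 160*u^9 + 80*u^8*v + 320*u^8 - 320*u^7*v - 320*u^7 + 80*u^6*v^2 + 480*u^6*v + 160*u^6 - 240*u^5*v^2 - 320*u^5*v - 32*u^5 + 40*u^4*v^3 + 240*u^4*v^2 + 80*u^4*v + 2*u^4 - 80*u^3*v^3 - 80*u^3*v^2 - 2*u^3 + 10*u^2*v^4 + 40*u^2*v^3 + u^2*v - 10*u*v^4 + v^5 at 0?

D_{6}

The Hessian of f at 0 has rank 0. Corank 2; j^3 = -u^2*(2*u - v) has shape L^2 M (L != M), so D-series; mu = 6 gives D_6.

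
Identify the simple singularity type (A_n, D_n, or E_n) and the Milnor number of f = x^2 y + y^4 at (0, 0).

Type D_5, Milnor number mu = 5.

The Hessian of f at 0 has rank 0. Corank 2; j^3 = x^2*y has shape L^2 M (L != M), so D-series; mu = 5 gives D_5.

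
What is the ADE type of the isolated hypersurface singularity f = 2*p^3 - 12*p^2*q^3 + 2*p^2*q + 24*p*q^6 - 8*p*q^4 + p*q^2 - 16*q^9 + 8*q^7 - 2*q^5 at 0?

D_{4}

The Hessian of f at 0 is [[0, 0], [0, 0]] with rank 0, so corank 2. A Groebner basis of the Jacobian ideal J(f) in C{p,q} is {q^3, p^2 + q^2/2, p*q - q^2/2}; counting standard monomials gives mu = 4. Corank 2; j^3 = p*(2*p^2 + 2*p*q + q^2) splits into three distinct lines over C (the quadratic factor has nonzero discriminant), so D_4.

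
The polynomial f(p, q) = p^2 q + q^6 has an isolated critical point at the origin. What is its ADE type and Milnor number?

Type D_7, Milnor number mu = 7.

The Hessian of f at 0 has rank 0. Corank 2; j^3 = p^2*q has shape L^2 M (L != M), so D-series; mu = 7 gives D_7.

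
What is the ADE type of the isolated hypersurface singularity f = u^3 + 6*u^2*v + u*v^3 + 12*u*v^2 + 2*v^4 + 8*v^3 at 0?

E7

The Hessian of f at 0 is [[0, 0], [0, 0]] with rank 0, so corank 2. A Groebner basis of the Jacobian ideal J(f) in C{u,v} is {u^3 + 6*u^2*v + 48*u^2 + 192*u*v + 192*v^2, -6*u^2 + u*v^2 - 24*u*v - 24*v^2, 3*u^2 + 12*u*v + v^3 + 12*v^2}; counting standard monomials gives mu = 7. Corank 2; j^3 = (u + 2*v)^3 is a perfect cube, so E-series; the 4-jet and mu = 7 give E_7.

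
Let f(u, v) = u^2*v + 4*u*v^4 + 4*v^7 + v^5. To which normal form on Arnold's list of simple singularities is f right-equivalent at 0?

The Hessian of f at 0 is [[0, 0], [0, 0]] with rank 0, so corank 2. A Groebner basis of the Jacobian ideal J(f) in C{u,v} is {u*v/2 + v^4, u*v^2, u^2 - 5*u*v/2}; counting standard monomials gives mu = 6. Corank 2; j^3 = u^2*v has shape L^2 M (L != M), so D-series; mu = 6 gives D_6.

D_6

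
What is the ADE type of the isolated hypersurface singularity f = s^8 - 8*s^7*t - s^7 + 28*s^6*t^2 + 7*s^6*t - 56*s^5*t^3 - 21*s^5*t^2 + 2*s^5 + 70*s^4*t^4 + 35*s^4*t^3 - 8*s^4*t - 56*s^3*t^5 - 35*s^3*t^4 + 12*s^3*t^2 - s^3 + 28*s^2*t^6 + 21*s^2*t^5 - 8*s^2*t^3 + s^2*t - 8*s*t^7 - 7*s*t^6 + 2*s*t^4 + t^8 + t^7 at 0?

D9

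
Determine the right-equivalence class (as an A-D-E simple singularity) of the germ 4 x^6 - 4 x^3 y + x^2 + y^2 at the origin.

A1

The Hessian of f at 0 is [[2, 0], [0, 2]] with rank 2, so corank 0. A Groebner basis of the Jacobian ideal J(f) in C{x,y} is {x, y}; counting standard monomials gives mu = 1. Corank 0: nondegenerate Morse point, so A_1.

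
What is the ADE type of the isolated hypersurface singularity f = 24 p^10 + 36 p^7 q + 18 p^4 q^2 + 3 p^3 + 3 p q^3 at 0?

E_7

The Hessian of f at 0 is [[0, 0], [0, 0]] with rank 0, so corank 2. A Groebner basis of the Jacobian ideal J(f) in C{p,q} is {p^3, p*q^2, 3*p^2 + q^3}; counting standard monomials gives mu = 7. Corank 2; j^3 = 3*p^3 is a perfect cube, so E-series; the 4-jet and mu = 7 give E_7.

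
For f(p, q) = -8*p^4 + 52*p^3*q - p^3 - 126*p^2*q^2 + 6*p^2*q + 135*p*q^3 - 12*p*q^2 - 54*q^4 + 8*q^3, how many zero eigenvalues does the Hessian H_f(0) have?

Hessian at 0 has rank 0.

2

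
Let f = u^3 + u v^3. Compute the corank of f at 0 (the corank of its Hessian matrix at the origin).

2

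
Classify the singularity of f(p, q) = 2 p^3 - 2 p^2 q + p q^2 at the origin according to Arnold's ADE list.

D_{4}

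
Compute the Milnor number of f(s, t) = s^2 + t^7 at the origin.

6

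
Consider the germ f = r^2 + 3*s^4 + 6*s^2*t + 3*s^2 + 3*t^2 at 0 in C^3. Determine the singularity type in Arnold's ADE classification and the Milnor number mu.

Type A1, Milnor number mu = 1.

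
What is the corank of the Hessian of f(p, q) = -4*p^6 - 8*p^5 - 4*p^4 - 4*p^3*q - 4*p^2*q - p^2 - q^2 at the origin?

The Hessian at 0 is [[-2, 0], [0, -2]] of rank 2; hence corank 0.

0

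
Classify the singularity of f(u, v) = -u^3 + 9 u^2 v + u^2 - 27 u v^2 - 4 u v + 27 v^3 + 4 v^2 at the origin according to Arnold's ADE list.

A_{2}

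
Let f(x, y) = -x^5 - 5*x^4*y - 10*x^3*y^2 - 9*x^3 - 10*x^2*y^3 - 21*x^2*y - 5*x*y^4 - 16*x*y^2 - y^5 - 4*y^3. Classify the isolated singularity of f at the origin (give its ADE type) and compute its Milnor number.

Type D_6, Milnor number mu = 6.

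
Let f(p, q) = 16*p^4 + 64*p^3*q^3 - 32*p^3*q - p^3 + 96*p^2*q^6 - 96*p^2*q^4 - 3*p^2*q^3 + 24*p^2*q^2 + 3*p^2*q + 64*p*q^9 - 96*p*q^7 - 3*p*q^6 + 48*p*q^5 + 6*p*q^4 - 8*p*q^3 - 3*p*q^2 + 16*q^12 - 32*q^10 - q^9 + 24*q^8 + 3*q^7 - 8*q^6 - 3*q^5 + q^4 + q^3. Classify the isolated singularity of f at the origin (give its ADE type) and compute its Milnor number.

The Hessian of f at 0 has rank 0. Corank 2; j^3 = -(p - q)^3 is a perfect cube, so E-series; the 4-jet and mu = 6 give E_6.

Type E_{6}, Milnor number mu = 6.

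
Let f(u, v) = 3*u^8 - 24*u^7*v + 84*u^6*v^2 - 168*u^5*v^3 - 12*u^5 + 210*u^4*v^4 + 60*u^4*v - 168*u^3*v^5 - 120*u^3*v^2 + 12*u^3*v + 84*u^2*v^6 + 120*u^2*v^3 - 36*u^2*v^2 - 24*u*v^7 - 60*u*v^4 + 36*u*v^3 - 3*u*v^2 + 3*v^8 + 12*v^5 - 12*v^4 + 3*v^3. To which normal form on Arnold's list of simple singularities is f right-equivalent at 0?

The Hessian of f at 0 has rank 0. Corank 2; j^3 = -3*v^2*(u - v) has shape L^2 M (L != M), so D-series; mu = 9 gives D_9.

D_{9}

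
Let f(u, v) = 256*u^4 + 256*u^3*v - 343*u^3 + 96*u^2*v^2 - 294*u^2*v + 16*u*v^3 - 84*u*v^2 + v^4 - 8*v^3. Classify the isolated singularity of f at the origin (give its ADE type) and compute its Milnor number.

The Hessian of f at 0 has rank 0. Corank 2; j^3 = -(7*u + 2*v)^3 is a perfect cube, so E-series; the 4-jet and mu = 6 give E_6.

Type E_6, Milnor number mu = 6.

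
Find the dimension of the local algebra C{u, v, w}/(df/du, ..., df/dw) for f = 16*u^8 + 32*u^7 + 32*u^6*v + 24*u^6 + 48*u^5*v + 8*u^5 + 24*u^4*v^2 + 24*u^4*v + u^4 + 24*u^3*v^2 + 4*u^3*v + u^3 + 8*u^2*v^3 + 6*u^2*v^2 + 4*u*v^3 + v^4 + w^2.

6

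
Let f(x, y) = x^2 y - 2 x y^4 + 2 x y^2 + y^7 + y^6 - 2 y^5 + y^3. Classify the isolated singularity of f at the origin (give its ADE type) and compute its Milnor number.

Type D7, Milnor number mu = 7.

The Hessian of f at 0 has rank 0. Corank 2; j^3 = y*(x + y)^2 has shape L^2 M (L != M), so D-series; mu = 7 gives D_7.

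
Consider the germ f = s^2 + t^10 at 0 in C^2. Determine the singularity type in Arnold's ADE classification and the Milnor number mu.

Type A_{9}, Milnor number mu = 9.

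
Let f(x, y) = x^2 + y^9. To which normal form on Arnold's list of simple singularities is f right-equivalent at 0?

A_8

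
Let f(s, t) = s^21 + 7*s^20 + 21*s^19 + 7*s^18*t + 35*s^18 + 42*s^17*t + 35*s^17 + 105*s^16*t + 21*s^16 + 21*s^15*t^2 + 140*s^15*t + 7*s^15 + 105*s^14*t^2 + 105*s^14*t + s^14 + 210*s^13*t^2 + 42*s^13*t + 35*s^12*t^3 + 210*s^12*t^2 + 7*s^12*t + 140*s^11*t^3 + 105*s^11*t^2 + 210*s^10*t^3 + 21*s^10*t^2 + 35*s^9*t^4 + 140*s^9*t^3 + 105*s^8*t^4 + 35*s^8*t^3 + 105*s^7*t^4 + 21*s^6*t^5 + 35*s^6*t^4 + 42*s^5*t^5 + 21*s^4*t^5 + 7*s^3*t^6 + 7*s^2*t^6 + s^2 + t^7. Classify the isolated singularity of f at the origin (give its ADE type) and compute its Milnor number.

The Hessian of f at 0 has rank 1. Corank 1: A-series; mu = 6 gives A_6.

Type A6, Milnor number mu = 6.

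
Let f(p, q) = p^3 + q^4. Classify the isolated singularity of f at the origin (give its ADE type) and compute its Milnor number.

Type E_6, Milnor number mu = 6.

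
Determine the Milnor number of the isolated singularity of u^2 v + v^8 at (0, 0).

The Hessian of f at 0 is [[0, 0], [0, 0]] with rank 0, so corank 2. A Groebner basis of the Jacobian ideal J(f) in C{u,v} is {u^2/8 + v^7, u^3, u*v}; counting standard monomials gives mu = 9. Corank 2; j^3 = u^2*v has shape L^2 M (L != M), so D-series; mu = 9 gives D_9.

9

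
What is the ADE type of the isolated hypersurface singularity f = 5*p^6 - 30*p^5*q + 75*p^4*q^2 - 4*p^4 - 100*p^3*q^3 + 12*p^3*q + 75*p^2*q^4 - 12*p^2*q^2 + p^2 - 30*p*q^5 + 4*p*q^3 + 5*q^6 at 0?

A_{5}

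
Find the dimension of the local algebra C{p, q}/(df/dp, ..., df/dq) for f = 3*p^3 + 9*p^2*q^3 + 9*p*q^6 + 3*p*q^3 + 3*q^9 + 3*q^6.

7

The Hessian of f at 0 has rank 0. Corank 2; j^3 = 3*p^3 is a perfect cube, so E-series; the 4-jet and mu = 7 give E_7.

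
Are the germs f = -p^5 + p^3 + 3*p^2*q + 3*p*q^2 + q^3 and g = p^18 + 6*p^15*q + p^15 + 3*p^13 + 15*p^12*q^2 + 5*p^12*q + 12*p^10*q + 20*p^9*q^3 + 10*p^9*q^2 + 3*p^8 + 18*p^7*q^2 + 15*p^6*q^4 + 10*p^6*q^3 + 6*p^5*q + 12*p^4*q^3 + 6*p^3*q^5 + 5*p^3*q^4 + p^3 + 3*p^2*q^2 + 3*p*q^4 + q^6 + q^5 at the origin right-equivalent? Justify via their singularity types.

The Hessian of f at 0 is [[0, 0], [0, 0]] with rank 0, so corank 2. A Groebner basis of the Jacobian ideal J(f) in C{p,q} is {q^5, p*q^3 + 3*q^4/4, p^2 + 2*p*q + q^2}; counting standard monomials gives mu = 8. Corank 2; j^3 = (p + q)^3 is a perfect cube, so E-series; the 5-jet and mu = 8 give E_8. The Hessian of g at 0 is [[0, 0], [0, 0]] with rank 0, so corank 2. A Groebner basis of the Jacobian ideal J(g) in C{p,q} is {q^4, p^3, p^2/2 + p*q^2}; counting standard monomials gives mu = 8. Corank 2; j^3 = p^3 is a perfect cube, so E-series; the 5-jet and mu = 8 give E_8. Both have type E_8, hence right-equivalent.

Yes.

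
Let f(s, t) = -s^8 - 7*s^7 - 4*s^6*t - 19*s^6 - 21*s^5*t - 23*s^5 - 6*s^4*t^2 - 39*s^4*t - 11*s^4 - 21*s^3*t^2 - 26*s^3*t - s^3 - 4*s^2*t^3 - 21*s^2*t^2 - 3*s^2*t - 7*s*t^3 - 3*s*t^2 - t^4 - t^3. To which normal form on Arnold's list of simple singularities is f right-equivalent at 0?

The Hessian of f at 0 is [[0, 0], [0, 0]] with rank 0, so corank 2. A Groebner basis of the Jacobian ideal J(f) in C{s,t} is {3*s^2/2 + 3*s*t + t^4 - t^3/2 + 3*t^2/2, s^3 + t^3, s^2*t - s^2/2 - s*t - 5*t^3/6 - t^2/2, s^2/2 + s*t^2 + s*t + 5*t^3/6 + t^2/2}; counting standard monomials gives mu = 7. Corank 2; j^3 = -(s + t)^3 is a perfect cube, so E-series; the 4-jet and mu = 7 give E_7.

E7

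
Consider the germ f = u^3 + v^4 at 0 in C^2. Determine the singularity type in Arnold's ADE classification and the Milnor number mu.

The Hessian of f at 0 has rank 0. Corank 2; j^3 = u^3 is a perfect cube, so E-series; the 4-jet and mu = 6 give E_6.

Type E_6, Milnor number mu = 6.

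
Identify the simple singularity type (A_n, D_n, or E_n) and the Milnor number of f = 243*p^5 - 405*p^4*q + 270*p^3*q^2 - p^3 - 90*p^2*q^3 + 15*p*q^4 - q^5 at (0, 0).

Type E_{8}, Milnor number mu = 8.

The Hessian of f at 0 is [[0, 0], [0, 0]] with rank 0, so corank 2. A Groebner basis of the Jacobian ideal J(f) in C{p,q} is {q^5, p*q^3 - q^4/12, p^2}; counting standard monomials gives mu = 8. Corank 2; j^3 = -p^3 is a perfect cube, so E-series; the 5-jet and mu = 8 give E_8.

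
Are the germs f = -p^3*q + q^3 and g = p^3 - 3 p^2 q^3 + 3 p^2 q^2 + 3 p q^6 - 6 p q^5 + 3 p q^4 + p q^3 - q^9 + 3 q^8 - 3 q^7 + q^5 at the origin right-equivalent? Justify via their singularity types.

The Hessian of f at 0 has rank 0. Corank 2; j^3 = q^3 is a perfect cube, so E-series; the 4-jet and mu = 7 give E_7. The Hessian of g at 0 has rank 0. Corank 2; j^3 = p^3 is a perfect cube, so E-series; the 4-jet and mu = 7 give E_7. Both have type E_7, hence right-equivalent.

Yes.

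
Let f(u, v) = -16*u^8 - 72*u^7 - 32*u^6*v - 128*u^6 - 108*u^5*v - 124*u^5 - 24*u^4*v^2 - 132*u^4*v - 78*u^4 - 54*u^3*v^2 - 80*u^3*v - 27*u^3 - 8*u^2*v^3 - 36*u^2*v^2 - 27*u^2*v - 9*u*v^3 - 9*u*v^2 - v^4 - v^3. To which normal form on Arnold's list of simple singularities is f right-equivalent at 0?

E_7

The Hessian of f at 0 is [[0, 0], [0, 0]] with rank 0, so corank 2. A Groebner basis of the Jacobian ideal J(f) in C{u,v} is {-19683*u^2/14 - 6561*u*v/7 + v^4 - 27*v^3/14 - 2187*v^2/14, u^3 + 351*u^2/14 + 117*u*v/7 + v^3/14 + 39*v^2/14, u^2*v - 729*u^2/14 - 243*u*v/7 - 23*v^3/126 - 81*v^2/14, 81*u^2 + u*v^2 + 54*u*v + 4*v^3/9 + 9*v^2}; counting standard monomials gives mu = 7. Corank 2; j^3 = -(3*u + v)^3 is a perfect cube, so E-series; the 4-jet and mu = 7 give E_7.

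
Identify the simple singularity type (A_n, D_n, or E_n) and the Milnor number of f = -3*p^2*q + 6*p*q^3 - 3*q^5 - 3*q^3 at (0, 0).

The Hessian of f at 0 has rank 0. Corank 2; j^3 = -3*q*(p^2 + q^2) splits into three distinct lines over C (the quadratic factor has nonzero discriminant), so D_4.

Type D_{4}, Milnor number mu = 4.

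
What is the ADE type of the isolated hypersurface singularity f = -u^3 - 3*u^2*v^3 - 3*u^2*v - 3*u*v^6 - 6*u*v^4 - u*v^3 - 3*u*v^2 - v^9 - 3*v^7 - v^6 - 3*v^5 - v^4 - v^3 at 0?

E_7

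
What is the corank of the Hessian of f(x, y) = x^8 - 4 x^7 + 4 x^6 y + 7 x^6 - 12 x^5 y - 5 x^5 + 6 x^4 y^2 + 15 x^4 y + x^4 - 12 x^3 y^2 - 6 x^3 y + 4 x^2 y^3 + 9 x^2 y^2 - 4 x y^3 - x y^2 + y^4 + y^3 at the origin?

The Hessian at 0 is [[0, 0], [0, 0]] of rank 0; hence corank 2.

2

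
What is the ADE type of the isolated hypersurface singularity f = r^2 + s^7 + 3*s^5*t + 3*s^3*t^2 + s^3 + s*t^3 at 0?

E7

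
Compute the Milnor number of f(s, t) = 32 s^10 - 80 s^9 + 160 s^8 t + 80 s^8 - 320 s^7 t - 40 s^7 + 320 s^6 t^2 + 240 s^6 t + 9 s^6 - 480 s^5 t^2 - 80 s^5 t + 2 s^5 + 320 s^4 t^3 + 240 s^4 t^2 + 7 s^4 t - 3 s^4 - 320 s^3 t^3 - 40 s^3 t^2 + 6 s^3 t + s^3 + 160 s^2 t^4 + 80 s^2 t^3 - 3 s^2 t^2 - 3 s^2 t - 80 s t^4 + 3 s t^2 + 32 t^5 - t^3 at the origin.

8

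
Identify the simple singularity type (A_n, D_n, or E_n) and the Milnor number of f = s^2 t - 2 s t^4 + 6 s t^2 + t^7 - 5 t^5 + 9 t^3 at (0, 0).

The Hessian of f at 0 has rank 0. Corank 2; j^3 = t*(s + 3*t)^2 has shape L^2 M (L != M), so D-series; mu = 6 gives D_6.

Type D6, Milnor number mu = 6.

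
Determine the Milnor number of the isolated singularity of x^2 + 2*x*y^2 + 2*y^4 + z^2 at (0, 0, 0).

The Hessian of f at 0 has rank 2. Corank 1: A-series; mu = 3 gives A_3.

3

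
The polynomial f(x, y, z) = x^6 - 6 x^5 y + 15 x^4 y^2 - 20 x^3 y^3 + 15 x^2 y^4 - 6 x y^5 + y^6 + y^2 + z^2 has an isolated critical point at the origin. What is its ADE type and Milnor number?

Type A_5, Milnor number mu = 5.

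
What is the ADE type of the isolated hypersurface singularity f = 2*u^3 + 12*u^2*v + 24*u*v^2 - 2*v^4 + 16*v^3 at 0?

E_6

The Hessian of f at 0 has rank 0. Corank 2; j^3 = 2*(u + 2*v)^3 is a perfect cube, so E-series; the 4-jet and mu = 6 give E_6.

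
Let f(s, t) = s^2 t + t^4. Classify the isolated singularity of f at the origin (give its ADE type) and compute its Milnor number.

Type D_{5}, Milnor number mu = 5.

The Hessian of f at 0 is [[0, 0], [0, 0]] with rank 0, so corank 2. A Groebner basis of the Jacobian ideal J(f) in C{s,t} is {s^3, s^2/4 + t^3, s*t}; counting standard monomials gives mu = 5. Corank 2; j^3 = s^2*t has shape L^2 M (L != M), so D-series; mu = 5 gives D_5.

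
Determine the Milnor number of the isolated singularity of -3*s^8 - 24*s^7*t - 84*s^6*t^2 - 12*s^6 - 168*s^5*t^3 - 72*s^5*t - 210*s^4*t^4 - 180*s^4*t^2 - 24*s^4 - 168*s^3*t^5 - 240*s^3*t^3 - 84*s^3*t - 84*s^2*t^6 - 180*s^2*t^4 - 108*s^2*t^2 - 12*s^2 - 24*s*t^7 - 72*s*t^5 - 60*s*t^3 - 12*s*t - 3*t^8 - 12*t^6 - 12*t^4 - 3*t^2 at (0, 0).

7

The Hessian of f at 0 is [[-24, -12], [-12, -6]] with rank 1, so corank 1. A Groebner basis of the Jacobian ideal J(f) in C{s,t} is {-48*s^2 - 40*s*t + t^4 - 8*t^2, s^3 + s + t^3/4 + t/2, s^2*t - 4*s/3 - 5*t^3/12 - 2*t/3, s*t^2 + 4*s/3 + 2*t^3/3 + 2*t/3}; counting standard monomials gives mu = 7. Corank 1: A-series; mu = 7 gives A_7.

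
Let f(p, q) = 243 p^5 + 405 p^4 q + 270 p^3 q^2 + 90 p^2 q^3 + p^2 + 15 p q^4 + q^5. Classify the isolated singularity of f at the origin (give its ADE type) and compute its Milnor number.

Type A_{4}, Milnor number mu = 4.

The Hessian of f at 0 has rank 1. Corank 1: A-series; mu = 4 gives A_4.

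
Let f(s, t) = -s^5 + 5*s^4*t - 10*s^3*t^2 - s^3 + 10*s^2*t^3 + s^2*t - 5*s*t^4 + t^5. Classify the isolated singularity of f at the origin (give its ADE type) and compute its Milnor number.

The Hessian of f at 0 is [[0, 0], [0, 0]] with rank 0, so corank 2. A Groebner basis of the Jacobian ideal J(f) in C{s,t} is {s*t/5 + t^4, s*t^2, s^2 - s*t}; counting standard monomials gives mu = 6. Corank 2; j^3 = -s^2*(s - t) has shape L^2 M (L != M), so D-series; mu = 6 gives D_6.

Type D_6, Milnor number mu = 6.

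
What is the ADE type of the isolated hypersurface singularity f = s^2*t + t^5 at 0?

The Hessian of f at 0 is [[0, 0], [0, 0]] with rank 0, so corank 2. A Groebner basis of the Jacobian ideal J(f) in C{s,t} is {s^2/5 + t^4, s^3, s*t}; counting standard monomials gives mu = 6. Corank 2; j^3 = s^2*t has shape L^2 M (L != M), so D-series; mu = 6 gives D_6.

D6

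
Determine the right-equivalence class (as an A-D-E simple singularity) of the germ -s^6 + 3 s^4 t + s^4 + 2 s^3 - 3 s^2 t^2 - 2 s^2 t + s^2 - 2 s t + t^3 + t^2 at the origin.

A_{2}

The Hessian of f at 0 has rank 1. Corank 1: A-series; mu = 2 gives A_2.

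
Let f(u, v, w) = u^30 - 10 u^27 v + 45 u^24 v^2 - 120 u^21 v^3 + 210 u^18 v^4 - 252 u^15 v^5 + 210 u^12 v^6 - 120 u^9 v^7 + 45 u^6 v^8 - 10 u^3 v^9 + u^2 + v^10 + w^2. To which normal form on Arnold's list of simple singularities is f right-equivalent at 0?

A_{9}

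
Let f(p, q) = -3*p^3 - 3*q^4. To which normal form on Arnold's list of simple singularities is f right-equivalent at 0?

The Hessian of f at 0 has rank 0. Corank 2; j^3 = -3*p^3 is a perfect cube, so E-series; the 4-jet and mu = 6 give E_6.

E6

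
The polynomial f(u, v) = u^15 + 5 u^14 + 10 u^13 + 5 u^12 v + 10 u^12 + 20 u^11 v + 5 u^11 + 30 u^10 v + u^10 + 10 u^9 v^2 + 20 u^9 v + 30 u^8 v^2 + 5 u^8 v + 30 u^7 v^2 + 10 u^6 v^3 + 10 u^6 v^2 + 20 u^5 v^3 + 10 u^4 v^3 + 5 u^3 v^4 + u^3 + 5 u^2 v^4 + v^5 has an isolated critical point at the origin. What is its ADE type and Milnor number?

Type E_8, Milnor number mu = 8.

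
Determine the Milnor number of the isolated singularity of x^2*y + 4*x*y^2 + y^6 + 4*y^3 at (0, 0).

7

The Hessian of f at 0 is [[0, 0], [0, 0]] with rank 0, so corank 2. A Groebner basis of the Jacobian ideal J(f) in C{x,y} is {x^2/6 + y^5 - 2*y^2/3, x^3 + 8*y^3, x*y + 2*y^2}; counting standard monomials gives mu = 7. Corank 2; j^3 = y*(x + 2*y)^2 has shape L^2 M (L != M), so D-series; mu = 7 gives D_7.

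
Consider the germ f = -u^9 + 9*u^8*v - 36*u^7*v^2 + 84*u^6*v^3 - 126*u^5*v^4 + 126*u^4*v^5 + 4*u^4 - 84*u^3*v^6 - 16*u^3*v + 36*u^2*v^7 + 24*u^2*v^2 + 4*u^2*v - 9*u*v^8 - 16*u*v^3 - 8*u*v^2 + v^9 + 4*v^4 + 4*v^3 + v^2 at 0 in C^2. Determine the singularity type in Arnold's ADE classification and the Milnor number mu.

Type A8, Milnor number mu = 8.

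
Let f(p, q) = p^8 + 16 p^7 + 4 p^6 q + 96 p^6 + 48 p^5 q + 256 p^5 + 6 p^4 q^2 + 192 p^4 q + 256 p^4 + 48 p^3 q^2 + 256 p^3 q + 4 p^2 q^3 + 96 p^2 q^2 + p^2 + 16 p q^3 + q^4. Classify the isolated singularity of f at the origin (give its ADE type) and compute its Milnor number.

Type A_{3}, Milnor number mu = 3.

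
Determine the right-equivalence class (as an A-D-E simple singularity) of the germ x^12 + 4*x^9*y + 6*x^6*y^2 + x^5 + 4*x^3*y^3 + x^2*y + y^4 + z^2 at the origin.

D_{5}

The Hessian of f at 0 has rank 1. Corank 2; j^3 = x^2*y has shape L^2 M (L != M), so D-series; mu = 5 gives D_5.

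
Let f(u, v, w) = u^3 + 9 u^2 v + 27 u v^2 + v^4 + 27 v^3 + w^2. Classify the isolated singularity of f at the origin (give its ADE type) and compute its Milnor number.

The Hessian of f at 0 has rank 1. Corank 2; j^3 = (u + 3*v)^3 is a perfect cube, so E-series; the 4-jet and mu = 6 give E_6.

Type E_6, Milnor number mu = 6.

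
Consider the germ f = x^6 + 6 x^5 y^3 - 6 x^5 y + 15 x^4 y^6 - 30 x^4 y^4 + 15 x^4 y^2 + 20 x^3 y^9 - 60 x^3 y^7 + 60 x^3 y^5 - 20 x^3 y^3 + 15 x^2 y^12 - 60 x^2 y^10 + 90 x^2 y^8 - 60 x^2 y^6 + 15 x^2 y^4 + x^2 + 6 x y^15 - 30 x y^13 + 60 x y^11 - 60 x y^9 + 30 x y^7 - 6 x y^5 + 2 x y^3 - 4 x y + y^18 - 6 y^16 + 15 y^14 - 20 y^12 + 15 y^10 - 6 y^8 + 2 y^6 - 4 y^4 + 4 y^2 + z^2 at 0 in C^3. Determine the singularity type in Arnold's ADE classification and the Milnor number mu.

The Hessian of f at 0 has rank 2. Corank 1: A-series; mu = 5 gives A_5.

Type A_{5}, Milnor number mu = 5.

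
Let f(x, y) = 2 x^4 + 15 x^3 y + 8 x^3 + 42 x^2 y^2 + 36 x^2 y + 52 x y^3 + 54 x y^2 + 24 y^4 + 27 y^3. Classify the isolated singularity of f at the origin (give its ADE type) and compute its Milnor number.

Type E7, Milnor number mu = 7.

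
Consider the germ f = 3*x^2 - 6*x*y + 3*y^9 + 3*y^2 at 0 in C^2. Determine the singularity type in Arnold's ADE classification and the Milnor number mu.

The Hessian of f at 0 is [[6, -6], [-6, 6]] with rank 1, so corank 1. A Groebner basis of the Jacobian ideal J(f) in C{x,y} is {y^8, x - y}; counting standard monomials gives mu = 8. Corank 1: A-series; mu = 8 gives A_8.

Type A_8, Milnor number mu = 8.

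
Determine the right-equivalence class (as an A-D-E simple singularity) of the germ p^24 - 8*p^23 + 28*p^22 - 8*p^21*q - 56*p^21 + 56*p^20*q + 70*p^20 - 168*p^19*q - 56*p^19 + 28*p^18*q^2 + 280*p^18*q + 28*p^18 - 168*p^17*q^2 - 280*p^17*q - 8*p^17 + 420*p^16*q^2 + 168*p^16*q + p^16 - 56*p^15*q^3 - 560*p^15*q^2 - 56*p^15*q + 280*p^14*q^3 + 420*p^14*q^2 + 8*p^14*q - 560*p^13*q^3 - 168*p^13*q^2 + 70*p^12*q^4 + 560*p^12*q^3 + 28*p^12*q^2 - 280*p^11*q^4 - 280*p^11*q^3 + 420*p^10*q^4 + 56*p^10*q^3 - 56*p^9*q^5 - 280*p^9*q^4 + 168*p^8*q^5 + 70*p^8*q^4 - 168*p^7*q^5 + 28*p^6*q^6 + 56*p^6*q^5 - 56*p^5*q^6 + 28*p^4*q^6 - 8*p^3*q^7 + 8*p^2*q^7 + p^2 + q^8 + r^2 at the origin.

The Hessian of f at 0 is [[2, 0, 0], [0, 0, 0], [0, 0, 2]] with rank 2, so corank 1. A Groebner basis of the Jacobian ideal J(f) in C{p,q,r} is {q^7, p, r}; counting standard monomials gives mu = 7. Corank 1: A-series; mu = 7 gives A_7.

A_7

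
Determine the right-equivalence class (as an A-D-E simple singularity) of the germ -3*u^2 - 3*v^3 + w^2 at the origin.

The Hessian of f at 0 has rank 2. Corank 1: A-series; mu = 2 gives A_2.

A2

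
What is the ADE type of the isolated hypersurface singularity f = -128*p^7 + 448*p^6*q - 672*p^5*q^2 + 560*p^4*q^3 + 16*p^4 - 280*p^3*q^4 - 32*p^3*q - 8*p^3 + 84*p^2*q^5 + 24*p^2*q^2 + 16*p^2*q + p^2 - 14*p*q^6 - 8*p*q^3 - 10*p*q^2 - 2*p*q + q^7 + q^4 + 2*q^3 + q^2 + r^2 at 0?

A_6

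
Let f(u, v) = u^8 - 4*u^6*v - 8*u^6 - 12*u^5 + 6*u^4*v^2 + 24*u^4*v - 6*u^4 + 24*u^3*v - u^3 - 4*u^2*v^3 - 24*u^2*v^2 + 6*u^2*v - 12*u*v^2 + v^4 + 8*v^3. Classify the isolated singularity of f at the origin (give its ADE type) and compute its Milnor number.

Type E_{6}, Milnor number mu = 6.

The Hessian of f at 0 is [[0, 0], [0, 0]] with rank 0, so corank 2. A Groebner basis of the Jacobian ideal J(f) in C{u,v} is {u^3 + 3*u^2/4 - 3*u*v + 3*v^2, u^2*v + u^2/4 - u*v + v^2, u^2/16 + u*v^2 - u*v/4 + v^2/4, v^3}; counting standard monomials gives mu = 6. Corank 2; j^3 = -(u - 2*v)^3 is a perfect cube, so E-series; the 4-jet and mu = 6 give E_6.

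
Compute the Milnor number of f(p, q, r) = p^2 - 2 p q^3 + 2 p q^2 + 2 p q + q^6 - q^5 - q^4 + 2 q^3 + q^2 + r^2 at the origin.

The Hessian of f at 0 is [[2, 2, 0], [2, 2, 0], [0, 0, 2]] with rank 2, so corank 1. A Groebner basis of the Jacobian ideal J(f) in C{p,q,r} is {-p + q^3 - q^2 - q, p^2 - 2*p - 3*q^2 - 2*q, p*q + p + 2*q^2 + q, r}; counting standard monomials gives mu = 4. Corank 1: A-series; mu = 4 gives A_4.

4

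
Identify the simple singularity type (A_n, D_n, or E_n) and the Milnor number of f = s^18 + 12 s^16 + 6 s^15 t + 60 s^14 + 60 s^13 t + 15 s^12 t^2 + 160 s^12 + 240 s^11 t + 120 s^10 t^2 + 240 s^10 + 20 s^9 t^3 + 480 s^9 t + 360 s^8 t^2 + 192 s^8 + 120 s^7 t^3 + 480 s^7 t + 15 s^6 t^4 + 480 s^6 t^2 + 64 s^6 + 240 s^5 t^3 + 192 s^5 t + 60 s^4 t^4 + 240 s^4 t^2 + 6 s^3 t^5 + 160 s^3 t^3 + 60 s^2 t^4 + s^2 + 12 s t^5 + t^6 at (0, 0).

Type A_5, Milnor number mu = 5.

The Hessian of f at 0 is [[2, 0], [0, 0]] with rank 1, so corank 1. A Groebner basis of the Jacobian ideal J(f) in C{s,t} is {t^5, s}; counting standard monomials gives mu = 5. Corank 1: A-series; mu = 5 gives A_5.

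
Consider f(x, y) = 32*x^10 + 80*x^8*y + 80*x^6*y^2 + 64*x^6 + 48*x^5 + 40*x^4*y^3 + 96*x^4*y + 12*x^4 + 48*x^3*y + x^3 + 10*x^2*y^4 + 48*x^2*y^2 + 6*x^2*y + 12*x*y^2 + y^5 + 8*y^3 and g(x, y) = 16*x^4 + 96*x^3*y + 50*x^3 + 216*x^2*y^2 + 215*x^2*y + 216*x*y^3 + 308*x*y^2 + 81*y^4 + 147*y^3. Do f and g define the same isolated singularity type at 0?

No.

The Hessian of f at 0 has rank 0. Corank 2; j^3 = (x + 2*y)^3 is a perfect cube, so E-series; the 5-jet and mu = 8 give E_8. The Hessian of g at 0 has rank 0. Corank 2; j^3 = (2*x + 3*y)*(5*x + 7*y)^2 has shape L^2 M (L != M), so D-series; mu = 5 gives D_5. f is E_8 but g is D_5, hence not right-equivalent.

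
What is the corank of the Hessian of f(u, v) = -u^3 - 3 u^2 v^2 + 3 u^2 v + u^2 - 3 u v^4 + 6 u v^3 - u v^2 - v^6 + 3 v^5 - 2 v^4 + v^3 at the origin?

Hessian at 0 has rank 1.

1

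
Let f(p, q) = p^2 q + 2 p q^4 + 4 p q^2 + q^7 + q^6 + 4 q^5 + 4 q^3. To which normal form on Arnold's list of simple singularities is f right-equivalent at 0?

The Hessian of f at 0 has rank 0. Corank 2; j^3 = q*(p + 2*q)^2 has shape L^2 M (L != M), so D-series; mu = 7 gives D_7.

D_{7}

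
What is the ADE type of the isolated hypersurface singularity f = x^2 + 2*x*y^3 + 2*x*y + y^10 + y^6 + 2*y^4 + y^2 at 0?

The Hessian of f at 0 is [[2, 2], [2, 2]] with rank 1, so corank 1. A Groebner basis of the Jacobian ideal J(f) in C{x,y} is {x^3 + 3*x^2*y + 3*x*y^2 - x - y, x + y^3 + y}; counting standard monomials gives mu = 9. Corank 1: A-series; mu = 9 gives A_9.

A9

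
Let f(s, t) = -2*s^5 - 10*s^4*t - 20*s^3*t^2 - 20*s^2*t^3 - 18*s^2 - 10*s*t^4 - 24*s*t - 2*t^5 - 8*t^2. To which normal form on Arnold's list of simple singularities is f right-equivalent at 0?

A_4

The Hessian of f at 0 is [[-36, -24], [-24, -16]] with rank 1, so corank 1. A Groebner basis of the Jacobian ideal J(f) in C{s,t} is {t^4, s + 2*t/3}; counting standard monomials gives mu = 4. Corank 1: A-series; mu = 4 gives A_4.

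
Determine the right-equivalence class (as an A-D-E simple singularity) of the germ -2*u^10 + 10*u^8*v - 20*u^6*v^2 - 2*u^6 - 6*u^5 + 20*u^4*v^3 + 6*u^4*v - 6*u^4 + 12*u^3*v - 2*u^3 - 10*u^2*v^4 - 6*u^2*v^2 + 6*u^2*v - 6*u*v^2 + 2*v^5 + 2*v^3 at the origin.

The Hessian of f at 0 has rank 0. Corank 2; j^3 = -2*(u - v)^3 is a perfect cube, so E-series; the 5-jet and mu = 8 give E_8.

E8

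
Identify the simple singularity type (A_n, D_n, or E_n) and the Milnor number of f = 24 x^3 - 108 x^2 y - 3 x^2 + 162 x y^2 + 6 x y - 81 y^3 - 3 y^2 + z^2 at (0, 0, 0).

Type A2, Milnor number mu = 2.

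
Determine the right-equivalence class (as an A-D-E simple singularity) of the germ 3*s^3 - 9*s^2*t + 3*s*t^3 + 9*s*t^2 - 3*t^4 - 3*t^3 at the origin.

E_{7}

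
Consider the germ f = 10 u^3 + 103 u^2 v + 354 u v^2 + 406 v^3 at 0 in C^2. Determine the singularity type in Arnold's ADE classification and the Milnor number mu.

The Hessian of f at 0 is [[0, 0], [0, 0]] with rank 0, so corank 2. A Groebner basis of the Jacobian ideal J(f) in C{u,v} is {v^3, u^2 - 138*v^2/11, u*v + 39*v^2/11}; counting standard monomials gives mu = 4. Corank 2; j^3 = (2*u + 7*v)*(5*u^2 + 34*u*v + 58*v^2) splits into three distinct lines over C (the quadratic factor has nonzero discriminant), so D_4.

Type D_{4}, Milnor number mu = 4.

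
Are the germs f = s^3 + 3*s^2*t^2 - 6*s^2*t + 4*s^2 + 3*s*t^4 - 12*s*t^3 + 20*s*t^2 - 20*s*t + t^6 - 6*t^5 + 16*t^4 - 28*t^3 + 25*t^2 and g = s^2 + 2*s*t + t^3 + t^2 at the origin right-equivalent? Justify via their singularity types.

Yes.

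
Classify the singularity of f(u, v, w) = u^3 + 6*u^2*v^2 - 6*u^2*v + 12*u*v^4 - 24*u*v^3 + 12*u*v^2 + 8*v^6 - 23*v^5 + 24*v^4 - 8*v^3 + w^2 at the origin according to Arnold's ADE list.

E_8

The Hessian of f at 0 has rank 1. Corank 2; j^3 = (u - 2*v)^3 is a perfect cube, so E-series; the 5-jet and mu = 8 give E_8.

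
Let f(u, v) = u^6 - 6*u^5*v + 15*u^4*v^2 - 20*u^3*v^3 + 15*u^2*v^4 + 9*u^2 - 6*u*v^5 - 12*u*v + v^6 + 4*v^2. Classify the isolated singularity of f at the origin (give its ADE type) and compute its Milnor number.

Type A_5, Milnor number mu = 5.

The Hessian of f at 0 is [[18, -12], [-12, 8]] with rank 1, so corank 1. A Groebner basis of the Jacobian ideal J(f) in C{u,v} is {v^5, u - 2*v/3}; counting standard monomials gives mu = 5. Corank 1: A-series; mu = 5 gives A_5.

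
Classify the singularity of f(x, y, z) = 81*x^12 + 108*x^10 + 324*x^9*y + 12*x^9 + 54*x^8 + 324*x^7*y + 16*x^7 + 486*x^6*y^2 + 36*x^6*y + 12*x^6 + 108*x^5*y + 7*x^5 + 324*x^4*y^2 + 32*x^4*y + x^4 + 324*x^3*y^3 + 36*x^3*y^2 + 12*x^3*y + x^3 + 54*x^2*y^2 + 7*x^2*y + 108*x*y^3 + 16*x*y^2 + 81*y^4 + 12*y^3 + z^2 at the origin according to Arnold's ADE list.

D5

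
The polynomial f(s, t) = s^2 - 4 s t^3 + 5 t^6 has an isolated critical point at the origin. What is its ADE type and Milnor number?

Type A_{5}, Milnor number mu = 5.

The Hessian of f at 0 is [[2, 0], [0, 0]] with rank 1, so corank 1. A Groebner basis of the Jacobian ideal J(f) in C{s,t} is {s*t^2, -s/2 + t^3, s^2}; counting standard monomials gives mu = 5. Corank 1: A-series; mu = 5 gives A_5.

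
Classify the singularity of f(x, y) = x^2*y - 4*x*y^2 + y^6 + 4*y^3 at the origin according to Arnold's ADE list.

D7

The Hessian of f at 0 is [[0, 0], [0, 0]] with rank 0, so corank 2. A Groebner basis of the Jacobian ideal J(f) in C{x,y} is {x^2/6 + y^5 - 2*y^2/3, x^3 - 8*y^3, x*y - 2*y^2}; counting standard monomials gives mu = 7. Corank 2; j^3 = y*(x - 2*y)^2 has shape L^2 M (L != M), so D-series; mu = 7 gives D_7.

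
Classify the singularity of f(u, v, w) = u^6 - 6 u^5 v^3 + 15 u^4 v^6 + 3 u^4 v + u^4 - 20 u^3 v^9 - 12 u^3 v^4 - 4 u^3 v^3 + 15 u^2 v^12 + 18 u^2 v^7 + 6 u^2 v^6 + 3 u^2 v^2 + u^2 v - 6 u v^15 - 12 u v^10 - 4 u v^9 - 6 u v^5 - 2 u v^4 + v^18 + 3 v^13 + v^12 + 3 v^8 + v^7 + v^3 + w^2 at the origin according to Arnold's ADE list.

D_4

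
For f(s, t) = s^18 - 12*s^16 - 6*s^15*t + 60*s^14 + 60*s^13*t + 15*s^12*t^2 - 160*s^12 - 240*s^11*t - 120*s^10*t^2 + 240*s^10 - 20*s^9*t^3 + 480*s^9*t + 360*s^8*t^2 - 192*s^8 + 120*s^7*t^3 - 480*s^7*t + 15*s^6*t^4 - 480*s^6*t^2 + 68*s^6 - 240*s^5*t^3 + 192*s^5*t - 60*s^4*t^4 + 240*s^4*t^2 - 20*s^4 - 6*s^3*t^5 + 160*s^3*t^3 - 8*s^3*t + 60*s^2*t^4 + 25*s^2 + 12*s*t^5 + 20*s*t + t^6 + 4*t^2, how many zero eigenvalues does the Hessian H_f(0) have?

1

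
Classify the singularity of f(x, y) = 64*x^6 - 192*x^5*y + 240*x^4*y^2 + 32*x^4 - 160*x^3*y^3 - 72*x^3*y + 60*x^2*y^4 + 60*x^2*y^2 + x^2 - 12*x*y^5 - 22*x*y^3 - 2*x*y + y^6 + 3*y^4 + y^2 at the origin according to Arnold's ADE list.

The Hessian of f at 0 has rank 1. Corank 1: A-series; mu = 3 gives A_3.

A_{3}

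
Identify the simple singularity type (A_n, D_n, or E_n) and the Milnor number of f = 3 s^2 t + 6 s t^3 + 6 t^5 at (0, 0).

The Hessian of f at 0 has rank 0. Corank 2; j^3 = 3*s^2*t has shape L^2 M (L != M), so D-series; mu = 6 gives D_6.

Type D6, Milnor number mu = 6.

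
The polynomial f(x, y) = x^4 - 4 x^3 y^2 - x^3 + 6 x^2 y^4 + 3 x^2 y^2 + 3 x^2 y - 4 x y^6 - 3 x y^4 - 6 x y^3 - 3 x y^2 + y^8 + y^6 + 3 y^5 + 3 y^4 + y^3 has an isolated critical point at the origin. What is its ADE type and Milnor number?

The Hessian of f at 0 has rank 0. Corank 2; j^3 = -(x - y)^3 is a perfect cube, so E-series; the 4-jet and mu = 6 give E_6.

Type E_6, Milnor number mu = 6.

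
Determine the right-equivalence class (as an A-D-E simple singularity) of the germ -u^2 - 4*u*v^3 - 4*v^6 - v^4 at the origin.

The Hessian of f at 0 has rank 1. Corank 1: A-series; mu = 3 gives A_3.

A_3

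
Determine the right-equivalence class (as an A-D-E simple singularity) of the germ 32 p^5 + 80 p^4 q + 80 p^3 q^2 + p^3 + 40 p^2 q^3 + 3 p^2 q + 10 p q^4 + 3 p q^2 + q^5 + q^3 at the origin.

E_{8}

The Hessian of f at 0 has rank 0. Corank 2; j^3 = (p + q)^3 is a perfect cube, so E-series; the 5-jet and mu = 8 give E_8.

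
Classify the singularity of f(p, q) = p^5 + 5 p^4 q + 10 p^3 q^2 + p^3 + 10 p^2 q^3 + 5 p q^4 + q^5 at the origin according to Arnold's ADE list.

E_{8}

The Hessian of f at 0 has rank 0. Corank 2; j^3 = p^3 is a perfect cube, so E-series; the 5-jet and mu = 8 give E_8.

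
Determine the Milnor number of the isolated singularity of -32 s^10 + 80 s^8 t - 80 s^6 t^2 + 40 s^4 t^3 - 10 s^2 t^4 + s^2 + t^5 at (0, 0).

The Hessian of f at 0 is [[2, 0], [0, 0]] with rank 1, so corank 1. A Groebner basis of the Jacobian ideal J(f) in C{s,t} is {t^4, s}; counting standard monomials gives mu = 4. Corank 1: A-series; mu = 4 gives A_4.

4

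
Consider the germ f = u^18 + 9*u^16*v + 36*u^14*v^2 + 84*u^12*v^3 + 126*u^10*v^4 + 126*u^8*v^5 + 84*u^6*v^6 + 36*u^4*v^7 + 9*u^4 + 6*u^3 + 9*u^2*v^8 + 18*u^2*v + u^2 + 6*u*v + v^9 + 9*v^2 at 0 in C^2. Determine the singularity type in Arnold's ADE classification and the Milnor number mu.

Type A_{8}, Milnor number mu = 8.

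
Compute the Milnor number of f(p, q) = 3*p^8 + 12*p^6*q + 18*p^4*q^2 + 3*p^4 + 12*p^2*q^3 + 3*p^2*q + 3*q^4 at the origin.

5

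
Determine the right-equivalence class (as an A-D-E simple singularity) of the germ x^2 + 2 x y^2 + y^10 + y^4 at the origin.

A9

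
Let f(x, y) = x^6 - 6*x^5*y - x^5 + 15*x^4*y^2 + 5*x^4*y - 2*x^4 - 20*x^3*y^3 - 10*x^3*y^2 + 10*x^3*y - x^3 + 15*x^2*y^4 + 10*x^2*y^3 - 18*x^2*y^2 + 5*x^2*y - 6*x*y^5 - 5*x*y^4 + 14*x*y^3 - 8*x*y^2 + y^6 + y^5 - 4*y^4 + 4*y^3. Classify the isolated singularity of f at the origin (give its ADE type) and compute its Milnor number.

Type D_{7}, Milnor number mu = 7.

The Hessian of f at 0 has rank 0. Corank 2; j^3 = -(x - 2*y)^2*(x - y) has shape L^2 M (L != M), so D-series; mu = 7 gives D_7.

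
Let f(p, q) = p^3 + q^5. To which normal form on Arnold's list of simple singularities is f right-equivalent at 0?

E_8

The Hessian of f at 0 has rank 0. Corank 2; j^3 = p^3 is a perfect cube, so E-series; the 5-jet and mu = 8 give E_8.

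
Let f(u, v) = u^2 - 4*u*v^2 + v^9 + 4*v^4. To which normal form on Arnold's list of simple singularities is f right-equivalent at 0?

The Hessian of f at 0 has rank 1. Corank 1: A-series; mu = 8 gives A_8.

A8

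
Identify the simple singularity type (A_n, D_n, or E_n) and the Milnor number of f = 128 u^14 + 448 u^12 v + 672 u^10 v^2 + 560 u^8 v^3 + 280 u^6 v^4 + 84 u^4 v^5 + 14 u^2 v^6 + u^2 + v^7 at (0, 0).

Type A6, Milnor number mu = 6.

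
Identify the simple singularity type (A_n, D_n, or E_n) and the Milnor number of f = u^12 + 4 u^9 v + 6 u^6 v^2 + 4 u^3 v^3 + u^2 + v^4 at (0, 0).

The Hessian of f at 0 has rank 1. Corank 1: A-series; mu = 3 gives A_3.

Type A_{3}, Milnor number mu = 3.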